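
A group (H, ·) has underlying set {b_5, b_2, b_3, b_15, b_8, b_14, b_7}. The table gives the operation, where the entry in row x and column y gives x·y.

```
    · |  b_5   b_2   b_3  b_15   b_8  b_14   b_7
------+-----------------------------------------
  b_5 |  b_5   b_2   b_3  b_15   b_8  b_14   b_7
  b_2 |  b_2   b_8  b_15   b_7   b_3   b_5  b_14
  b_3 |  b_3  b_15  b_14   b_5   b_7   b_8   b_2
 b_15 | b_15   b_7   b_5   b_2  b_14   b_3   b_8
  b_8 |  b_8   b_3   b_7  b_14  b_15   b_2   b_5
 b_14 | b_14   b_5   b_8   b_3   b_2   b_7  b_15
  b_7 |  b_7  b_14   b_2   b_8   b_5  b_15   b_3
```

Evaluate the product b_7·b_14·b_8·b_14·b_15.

b_8

b_7·b_14 = b_15
b_15·b_8 = b_14
b_14·b_14 = b_7
b_7·b_15 = b_8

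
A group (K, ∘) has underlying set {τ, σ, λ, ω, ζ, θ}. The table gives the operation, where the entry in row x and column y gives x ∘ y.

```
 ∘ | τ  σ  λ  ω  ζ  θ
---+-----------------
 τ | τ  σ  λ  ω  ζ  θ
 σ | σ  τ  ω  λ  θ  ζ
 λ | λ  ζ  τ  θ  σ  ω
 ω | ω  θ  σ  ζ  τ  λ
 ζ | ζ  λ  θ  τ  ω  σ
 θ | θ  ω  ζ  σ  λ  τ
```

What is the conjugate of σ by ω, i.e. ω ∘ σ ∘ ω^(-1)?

The identity is τ. In row ω, the entry τ sits in column ζ, so ω^(-1) = ζ.
ω ∘ σ = θ
θ ∘ ζ = λ

λ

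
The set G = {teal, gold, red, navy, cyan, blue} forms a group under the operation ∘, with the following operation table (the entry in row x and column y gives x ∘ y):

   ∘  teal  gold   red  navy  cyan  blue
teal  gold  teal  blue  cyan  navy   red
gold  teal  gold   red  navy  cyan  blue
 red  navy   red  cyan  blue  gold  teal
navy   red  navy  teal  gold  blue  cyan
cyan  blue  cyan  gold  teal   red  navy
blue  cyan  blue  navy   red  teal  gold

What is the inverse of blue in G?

First locate the identity: row gold matches the header, so gold is the identity.
Scan row blue for gold: blue ∘ blue = gold. Hence blue^(-1) = blue.

blue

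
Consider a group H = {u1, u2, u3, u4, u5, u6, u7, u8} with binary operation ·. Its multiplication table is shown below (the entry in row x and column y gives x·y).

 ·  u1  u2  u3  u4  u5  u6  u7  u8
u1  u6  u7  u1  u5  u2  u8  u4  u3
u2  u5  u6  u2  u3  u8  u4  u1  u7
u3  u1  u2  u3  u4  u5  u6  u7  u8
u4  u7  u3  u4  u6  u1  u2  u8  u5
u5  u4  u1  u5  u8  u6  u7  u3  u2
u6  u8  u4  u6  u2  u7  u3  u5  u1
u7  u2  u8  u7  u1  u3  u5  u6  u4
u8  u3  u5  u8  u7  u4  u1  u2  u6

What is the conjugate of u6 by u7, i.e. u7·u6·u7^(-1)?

The identity is u3. In row u7, the entry u3 sits in column u5, so u7^(-1) = u5.
u7·u6 = u5
u5·u5 = u6
(Structurally, H here is isomorphic to the quaternion group Q_8.)

u6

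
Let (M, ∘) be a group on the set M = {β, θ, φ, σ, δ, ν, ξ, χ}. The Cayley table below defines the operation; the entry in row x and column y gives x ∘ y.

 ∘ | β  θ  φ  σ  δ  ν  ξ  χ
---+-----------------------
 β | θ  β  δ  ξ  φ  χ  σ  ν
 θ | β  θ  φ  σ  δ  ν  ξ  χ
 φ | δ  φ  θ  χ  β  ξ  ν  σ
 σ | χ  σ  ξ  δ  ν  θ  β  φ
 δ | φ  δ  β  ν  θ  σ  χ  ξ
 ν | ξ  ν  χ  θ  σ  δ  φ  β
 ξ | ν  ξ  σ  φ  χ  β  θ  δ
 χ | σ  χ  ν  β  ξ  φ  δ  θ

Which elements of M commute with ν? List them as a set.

{δ, θ, ν, σ}

Compare row ν with column ν entry by entry.
σ ∘ ν = θ = ν ∘ σ, so σ commutes with ν.
β ∘ ν = χ but ν ∘ β = ξ, so β does not.
Collecting the elements that commute with ν: C(ν) = {δ, θ, ν, σ}.
(Structurally, M here is isomorphic to the dihedral group D_4.)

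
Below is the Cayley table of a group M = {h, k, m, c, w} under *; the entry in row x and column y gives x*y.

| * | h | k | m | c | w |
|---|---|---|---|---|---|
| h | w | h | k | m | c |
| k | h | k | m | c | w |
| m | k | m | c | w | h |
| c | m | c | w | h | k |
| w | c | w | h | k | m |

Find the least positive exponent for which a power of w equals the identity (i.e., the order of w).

The identity element is k (its row matches the header).
w^1 = w
w^2 = w*w = m
w^3 = m*w = h
w^4 = h*w = c
w^5 = c*w = k
The first power of w equal to the identity is w^5, so ord(w) = 5.

5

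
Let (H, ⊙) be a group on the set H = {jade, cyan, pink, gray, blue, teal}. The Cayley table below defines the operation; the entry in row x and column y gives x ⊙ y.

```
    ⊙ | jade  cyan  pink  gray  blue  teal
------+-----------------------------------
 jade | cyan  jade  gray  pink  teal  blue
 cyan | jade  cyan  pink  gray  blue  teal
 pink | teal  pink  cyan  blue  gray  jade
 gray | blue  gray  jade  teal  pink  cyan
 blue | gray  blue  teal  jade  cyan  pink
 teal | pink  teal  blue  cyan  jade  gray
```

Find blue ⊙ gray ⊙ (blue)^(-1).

The identity is cyan. In row blue, the entry cyan sits in column blue, so blue^(-1) = blue.
blue ⊙ gray = jade
jade ⊙ blue = teal
(Structurally, H here is isomorphic to the symmetric group S_3.)

teal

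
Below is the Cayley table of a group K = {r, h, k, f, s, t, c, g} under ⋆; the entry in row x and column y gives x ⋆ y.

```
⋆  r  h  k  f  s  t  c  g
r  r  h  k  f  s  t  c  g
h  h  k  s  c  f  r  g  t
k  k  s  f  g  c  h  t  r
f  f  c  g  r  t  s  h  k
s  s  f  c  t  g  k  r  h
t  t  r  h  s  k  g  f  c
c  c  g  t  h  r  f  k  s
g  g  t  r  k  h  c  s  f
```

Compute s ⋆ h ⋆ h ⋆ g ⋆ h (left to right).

f

s ⋆ h = f
f ⋆ h = c
c ⋆ g = s
s ⋆ h = f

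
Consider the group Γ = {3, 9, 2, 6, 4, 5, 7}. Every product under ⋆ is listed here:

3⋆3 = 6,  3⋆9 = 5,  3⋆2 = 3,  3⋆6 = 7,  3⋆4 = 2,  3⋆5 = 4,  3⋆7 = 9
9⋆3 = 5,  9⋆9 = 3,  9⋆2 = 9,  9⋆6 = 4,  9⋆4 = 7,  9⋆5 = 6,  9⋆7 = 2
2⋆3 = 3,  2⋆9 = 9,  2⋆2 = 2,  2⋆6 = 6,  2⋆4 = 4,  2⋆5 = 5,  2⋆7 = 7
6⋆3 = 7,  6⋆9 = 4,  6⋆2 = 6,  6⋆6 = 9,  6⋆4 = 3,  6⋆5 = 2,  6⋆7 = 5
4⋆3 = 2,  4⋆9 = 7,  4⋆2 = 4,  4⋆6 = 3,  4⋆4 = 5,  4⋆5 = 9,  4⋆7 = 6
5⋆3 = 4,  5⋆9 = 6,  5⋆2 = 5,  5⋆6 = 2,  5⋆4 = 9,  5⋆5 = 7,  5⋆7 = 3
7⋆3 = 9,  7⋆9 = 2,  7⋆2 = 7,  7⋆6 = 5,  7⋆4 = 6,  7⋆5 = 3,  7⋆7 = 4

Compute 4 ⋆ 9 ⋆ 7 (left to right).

4 ⋆ 9 = 7
7 ⋆ 7 = 4
(Structurally, Γ here is isomorphic to the cyclic group Z_7.)

4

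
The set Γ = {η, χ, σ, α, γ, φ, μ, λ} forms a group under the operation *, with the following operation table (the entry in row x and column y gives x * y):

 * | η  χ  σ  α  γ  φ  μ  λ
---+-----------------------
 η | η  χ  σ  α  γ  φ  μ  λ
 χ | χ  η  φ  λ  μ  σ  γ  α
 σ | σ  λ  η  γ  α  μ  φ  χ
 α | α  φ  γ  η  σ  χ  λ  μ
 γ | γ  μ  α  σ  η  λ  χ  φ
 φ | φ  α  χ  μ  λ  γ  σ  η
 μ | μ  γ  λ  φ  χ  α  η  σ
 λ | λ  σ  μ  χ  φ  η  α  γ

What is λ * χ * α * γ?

λ * χ = σ
σ * α = γ
γ * γ = η

η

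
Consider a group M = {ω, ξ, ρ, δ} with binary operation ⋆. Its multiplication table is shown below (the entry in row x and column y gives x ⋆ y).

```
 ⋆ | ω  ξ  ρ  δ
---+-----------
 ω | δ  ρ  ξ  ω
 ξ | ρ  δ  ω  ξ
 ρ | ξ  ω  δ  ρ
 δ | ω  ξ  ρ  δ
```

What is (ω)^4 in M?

ω^1 = ω
ω^2 = ω ⋆ ω = δ
ω^3 = δ ⋆ ω = ω
ω^4 = ω ⋆ ω = δ

δ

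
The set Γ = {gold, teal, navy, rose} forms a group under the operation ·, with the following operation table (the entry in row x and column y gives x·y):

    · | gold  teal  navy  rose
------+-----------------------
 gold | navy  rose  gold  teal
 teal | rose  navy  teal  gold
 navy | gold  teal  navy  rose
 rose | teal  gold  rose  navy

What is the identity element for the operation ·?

navy

The identity e satisfies e·x = x for all x, so its row in the table reproduces the column headers.
Row navy reads: gold, teal, navy, rose — exactly the header order. So navy is the identity.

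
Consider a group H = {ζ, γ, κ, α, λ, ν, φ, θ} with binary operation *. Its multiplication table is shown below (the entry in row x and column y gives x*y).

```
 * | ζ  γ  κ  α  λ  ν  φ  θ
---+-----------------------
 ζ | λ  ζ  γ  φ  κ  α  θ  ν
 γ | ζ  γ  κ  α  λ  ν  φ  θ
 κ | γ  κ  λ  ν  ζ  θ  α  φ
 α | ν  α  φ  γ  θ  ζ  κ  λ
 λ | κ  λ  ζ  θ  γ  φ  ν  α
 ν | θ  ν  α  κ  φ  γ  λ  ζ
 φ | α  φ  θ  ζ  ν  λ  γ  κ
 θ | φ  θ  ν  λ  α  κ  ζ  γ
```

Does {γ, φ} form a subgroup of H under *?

{γ, φ} contains the identity γ.
Checking products: every product of two elements of {γ, φ} (read from the table) lies in {γ, φ}, so the set is closed.
In a finite group, a nonempty closed subset is a subgroup. So {γ, φ} ≤ H.
(Structurally, H here is isomorphic to the dihedral group D_4.)

Yes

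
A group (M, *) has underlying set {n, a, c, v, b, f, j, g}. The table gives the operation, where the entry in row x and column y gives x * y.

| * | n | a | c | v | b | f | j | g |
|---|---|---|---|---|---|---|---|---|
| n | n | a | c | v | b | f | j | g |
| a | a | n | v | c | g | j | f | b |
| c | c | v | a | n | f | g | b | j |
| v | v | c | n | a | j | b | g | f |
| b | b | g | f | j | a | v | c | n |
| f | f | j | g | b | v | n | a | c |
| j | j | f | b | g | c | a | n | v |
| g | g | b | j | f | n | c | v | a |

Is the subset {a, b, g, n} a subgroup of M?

{a, b, g, n} contains the identity n.
Checking products: every product of two elements of {a, b, g, n} (read from the table) lies in {a, b, g, n}, so the set is closed.
In a finite group, a nonempty closed subset is a subgroup. So {a, b, g, n} ≤ M.

Yes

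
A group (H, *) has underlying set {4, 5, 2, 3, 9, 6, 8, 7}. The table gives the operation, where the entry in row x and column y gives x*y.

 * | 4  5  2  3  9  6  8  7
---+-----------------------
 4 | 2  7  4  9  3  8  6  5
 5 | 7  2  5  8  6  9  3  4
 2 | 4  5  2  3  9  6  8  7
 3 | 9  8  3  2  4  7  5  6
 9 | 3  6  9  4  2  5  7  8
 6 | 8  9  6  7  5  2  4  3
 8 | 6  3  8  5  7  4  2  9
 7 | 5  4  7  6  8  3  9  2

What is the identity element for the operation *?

2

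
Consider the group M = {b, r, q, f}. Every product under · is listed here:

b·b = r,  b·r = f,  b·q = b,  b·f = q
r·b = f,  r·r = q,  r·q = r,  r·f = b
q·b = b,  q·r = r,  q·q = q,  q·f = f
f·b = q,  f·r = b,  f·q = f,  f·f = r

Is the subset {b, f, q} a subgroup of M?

No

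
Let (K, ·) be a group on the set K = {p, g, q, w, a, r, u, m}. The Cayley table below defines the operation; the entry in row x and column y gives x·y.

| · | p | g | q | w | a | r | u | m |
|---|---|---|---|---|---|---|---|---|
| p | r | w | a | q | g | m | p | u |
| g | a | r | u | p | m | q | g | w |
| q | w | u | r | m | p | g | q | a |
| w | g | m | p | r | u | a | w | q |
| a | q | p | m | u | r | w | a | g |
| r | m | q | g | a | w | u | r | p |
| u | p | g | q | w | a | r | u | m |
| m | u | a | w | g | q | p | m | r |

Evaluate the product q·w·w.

q·w = m
m·w = g

g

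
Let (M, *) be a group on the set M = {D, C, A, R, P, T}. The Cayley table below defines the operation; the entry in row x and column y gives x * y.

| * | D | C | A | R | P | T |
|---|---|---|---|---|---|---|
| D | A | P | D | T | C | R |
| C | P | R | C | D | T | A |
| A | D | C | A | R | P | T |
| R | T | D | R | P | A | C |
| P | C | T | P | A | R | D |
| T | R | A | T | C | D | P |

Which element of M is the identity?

A

The identity e satisfies e * x = x for all x, so its row in the table reproduces the column headers.
Row A reads: D, C, A, R, P, T — exactly the header order. So A is the identity.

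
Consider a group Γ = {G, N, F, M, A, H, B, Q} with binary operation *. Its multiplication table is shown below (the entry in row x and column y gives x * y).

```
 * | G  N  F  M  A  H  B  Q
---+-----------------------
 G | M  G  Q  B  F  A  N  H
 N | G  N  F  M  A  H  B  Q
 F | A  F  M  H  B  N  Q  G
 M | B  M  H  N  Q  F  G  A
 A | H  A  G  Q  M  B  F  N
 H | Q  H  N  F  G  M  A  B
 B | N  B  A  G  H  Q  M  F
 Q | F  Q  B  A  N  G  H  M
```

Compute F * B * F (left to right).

B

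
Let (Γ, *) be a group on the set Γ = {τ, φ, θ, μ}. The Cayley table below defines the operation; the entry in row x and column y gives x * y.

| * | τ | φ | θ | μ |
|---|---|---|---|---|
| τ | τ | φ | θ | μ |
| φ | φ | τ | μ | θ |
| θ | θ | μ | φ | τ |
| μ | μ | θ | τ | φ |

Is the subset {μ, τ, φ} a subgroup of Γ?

μ * φ = θ, which is not in {μ, τ, φ}.
The subset is not closed under *, so it is not a subgroup.
(Structurally, Γ here is isomorphic to the cyclic group Z_4.)

No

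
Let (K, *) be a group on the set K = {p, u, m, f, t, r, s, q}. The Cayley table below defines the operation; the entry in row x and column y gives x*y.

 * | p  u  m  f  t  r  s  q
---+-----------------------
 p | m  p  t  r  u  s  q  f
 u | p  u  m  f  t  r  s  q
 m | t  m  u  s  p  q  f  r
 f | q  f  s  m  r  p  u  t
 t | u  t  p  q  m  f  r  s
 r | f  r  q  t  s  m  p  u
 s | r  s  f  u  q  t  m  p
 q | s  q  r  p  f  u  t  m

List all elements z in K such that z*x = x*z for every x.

An element z is central iff its row equals its column in the table.
For s: s*p = r ≠ q = p*s, so s ∉ Z.
Checking each element this way leaves Z(K) = {m, u}.

{m, u}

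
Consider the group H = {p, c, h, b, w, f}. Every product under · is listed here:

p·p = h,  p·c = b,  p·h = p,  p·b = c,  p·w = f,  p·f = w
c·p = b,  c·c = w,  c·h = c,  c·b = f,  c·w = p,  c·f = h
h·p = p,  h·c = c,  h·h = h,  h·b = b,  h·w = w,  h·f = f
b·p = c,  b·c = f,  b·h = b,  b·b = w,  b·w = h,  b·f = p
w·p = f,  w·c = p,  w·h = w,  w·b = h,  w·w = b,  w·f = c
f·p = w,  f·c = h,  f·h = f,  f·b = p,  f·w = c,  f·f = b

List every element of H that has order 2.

Identity is h. Compute the order of each non-identity element by repeated multiplication:
  p: p → h  (order 2)
  c: c → w → p → b → f → h  (order 6)
  b: b → w → h  (order 3)
  w: w → b → h  (order 3)
  f: f → b → p → w → c → h  (order 6)
Elements of order 2: {p}.

{p}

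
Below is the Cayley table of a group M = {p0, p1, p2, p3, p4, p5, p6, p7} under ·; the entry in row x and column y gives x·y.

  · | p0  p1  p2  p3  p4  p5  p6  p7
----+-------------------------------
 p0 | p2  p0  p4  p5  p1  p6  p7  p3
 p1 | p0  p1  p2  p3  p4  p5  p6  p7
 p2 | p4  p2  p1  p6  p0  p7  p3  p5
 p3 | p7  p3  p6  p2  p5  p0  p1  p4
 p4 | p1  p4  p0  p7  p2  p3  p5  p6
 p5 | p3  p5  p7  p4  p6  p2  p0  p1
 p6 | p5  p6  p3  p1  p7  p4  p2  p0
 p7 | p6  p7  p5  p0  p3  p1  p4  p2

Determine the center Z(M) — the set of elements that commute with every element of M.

{p1, p2}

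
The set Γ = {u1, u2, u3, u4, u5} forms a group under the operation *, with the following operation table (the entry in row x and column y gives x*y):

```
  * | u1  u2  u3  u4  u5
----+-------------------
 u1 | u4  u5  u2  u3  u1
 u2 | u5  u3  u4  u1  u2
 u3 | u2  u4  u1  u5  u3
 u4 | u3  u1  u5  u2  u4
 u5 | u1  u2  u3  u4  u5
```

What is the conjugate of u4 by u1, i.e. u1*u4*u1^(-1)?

The identity is u5. In row u1, the entry u5 sits in column u2, so u1^(-1) = u2.
u1*u4 = u3
u3*u2 = u4

u4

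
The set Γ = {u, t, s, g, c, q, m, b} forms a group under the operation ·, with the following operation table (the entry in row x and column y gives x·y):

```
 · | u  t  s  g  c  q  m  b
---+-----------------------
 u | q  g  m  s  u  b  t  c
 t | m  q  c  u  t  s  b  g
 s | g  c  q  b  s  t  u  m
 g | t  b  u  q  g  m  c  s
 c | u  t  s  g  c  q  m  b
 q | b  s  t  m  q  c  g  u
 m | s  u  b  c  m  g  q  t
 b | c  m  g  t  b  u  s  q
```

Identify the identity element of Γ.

c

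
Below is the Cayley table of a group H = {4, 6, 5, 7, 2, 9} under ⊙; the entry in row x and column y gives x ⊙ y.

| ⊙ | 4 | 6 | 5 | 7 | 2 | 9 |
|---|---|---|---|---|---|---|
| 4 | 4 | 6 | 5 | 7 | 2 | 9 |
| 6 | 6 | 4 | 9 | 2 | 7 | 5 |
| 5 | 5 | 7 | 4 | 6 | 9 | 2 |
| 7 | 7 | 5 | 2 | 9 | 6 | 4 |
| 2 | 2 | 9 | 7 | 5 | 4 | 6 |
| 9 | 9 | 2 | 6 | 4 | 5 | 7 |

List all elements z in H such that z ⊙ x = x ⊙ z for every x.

An element z is central iff its row equals its column in the table.
For 2: 2 ⊙ 7 = 5 ≠ 6 = 7 ⊙ 2, so 2 ∉ Z.
Checking each element this way leaves Z(H) = {4}.

{4}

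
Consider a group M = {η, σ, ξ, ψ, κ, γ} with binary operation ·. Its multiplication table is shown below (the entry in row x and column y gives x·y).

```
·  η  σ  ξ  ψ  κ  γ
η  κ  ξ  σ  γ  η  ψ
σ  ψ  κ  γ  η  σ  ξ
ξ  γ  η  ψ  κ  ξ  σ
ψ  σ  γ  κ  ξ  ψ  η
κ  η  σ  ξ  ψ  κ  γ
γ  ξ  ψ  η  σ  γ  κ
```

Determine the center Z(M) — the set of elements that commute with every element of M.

{κ}

An element z is central iff its row equals its column in the table.
For η: η·ξ = σ ≠ γ = ξ·η, so η ∉ Z.
Checking each element this way leaves Z(M) = {κ}.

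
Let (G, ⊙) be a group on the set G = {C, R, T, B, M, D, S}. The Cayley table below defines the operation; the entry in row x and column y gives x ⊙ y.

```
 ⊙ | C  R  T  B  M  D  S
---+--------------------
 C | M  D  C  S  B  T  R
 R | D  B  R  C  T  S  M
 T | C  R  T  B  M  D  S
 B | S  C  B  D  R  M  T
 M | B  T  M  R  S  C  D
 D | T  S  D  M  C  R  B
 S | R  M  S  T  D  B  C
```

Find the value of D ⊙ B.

M

Read row D, column B: D ⊙ B = M.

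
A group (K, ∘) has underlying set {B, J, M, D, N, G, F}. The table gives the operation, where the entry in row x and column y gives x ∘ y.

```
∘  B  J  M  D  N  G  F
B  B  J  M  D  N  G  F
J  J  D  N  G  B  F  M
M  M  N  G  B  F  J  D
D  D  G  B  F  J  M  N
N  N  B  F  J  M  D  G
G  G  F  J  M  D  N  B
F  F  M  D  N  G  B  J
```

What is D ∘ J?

Read row D, column J: D ∘ J = G.

G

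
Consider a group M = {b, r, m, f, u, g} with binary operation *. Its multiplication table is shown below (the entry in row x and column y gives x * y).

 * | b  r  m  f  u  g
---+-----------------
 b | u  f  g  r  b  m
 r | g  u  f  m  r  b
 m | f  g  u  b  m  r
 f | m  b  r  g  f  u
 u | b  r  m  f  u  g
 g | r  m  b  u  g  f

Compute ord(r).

The identity element is u (its row matches the header).
r^1 = r
r^2 = r * r = u
The first power of r equal to the identity is r^2, so ord(r) = 2.

2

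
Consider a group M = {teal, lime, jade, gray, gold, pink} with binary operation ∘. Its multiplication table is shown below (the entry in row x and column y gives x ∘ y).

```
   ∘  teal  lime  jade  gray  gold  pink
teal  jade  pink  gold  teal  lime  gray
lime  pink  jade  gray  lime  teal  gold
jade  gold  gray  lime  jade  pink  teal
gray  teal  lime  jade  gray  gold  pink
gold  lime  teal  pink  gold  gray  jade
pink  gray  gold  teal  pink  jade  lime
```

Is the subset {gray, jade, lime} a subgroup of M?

{gray, jade, lime} contains the identity gray.
Checking products: every product of two elements of {gray, jade, lime} (read from the table) lies in {gray, jade, lime}, so the set is closed.
In a finite group, a nonempty closed subset is a subgroup. So {gray, jade, lime} ≤ M.

Yes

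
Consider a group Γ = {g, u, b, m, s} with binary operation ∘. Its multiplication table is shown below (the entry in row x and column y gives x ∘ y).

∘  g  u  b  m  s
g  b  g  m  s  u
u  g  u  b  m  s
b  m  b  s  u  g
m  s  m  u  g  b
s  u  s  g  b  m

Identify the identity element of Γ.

The identity e satisfies e ∘ x = x for all x, so its row in the table reproduces the column headers.
Row u reads: g, u, b, m, s — exactly the header order. So u is the identity.
(Structurally, Γ here is isomorphic to the cyclic group Z_5.)

u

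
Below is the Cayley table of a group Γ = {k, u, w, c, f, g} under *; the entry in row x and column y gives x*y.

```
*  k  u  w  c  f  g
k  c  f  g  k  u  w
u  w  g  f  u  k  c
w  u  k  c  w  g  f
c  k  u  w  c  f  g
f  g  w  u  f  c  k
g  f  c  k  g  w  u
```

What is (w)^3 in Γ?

w^1 = w
w^2 = w*w = c
w^3 = c*w = w

w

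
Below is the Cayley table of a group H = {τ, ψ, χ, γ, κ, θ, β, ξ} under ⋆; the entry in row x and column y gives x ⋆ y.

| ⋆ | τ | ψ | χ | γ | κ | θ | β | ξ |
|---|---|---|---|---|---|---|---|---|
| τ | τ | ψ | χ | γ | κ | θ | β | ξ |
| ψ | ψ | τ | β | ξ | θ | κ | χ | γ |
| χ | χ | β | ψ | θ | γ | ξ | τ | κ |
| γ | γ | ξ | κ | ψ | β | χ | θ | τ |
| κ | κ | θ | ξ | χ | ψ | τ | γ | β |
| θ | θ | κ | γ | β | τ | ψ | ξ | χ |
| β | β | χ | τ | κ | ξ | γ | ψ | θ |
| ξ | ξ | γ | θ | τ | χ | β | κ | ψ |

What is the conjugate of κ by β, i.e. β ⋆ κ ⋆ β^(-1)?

θ

The identity is τ. In row β, the entry τ sits in column χ, so β^(-1) = χ.
β ⋆ κ = ξ
ξ ⋆ χ = θ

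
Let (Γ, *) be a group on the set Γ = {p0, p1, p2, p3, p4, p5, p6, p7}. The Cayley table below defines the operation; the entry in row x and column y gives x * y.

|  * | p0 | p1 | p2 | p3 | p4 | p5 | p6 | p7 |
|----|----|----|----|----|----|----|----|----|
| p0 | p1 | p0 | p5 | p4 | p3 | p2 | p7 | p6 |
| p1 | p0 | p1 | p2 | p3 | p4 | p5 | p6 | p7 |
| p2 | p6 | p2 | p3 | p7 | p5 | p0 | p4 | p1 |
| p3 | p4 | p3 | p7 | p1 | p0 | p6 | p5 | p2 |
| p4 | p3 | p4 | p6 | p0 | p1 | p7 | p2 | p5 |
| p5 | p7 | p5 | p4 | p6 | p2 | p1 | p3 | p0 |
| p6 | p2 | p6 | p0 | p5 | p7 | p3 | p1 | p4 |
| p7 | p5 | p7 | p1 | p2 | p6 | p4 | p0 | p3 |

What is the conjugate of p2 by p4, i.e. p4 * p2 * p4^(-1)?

p7

The identity is p1. In row p4, the entry p1 sits in column p4, so p4^(-1) = p4.
p4 * p2 = p6
p6 * p4 = p7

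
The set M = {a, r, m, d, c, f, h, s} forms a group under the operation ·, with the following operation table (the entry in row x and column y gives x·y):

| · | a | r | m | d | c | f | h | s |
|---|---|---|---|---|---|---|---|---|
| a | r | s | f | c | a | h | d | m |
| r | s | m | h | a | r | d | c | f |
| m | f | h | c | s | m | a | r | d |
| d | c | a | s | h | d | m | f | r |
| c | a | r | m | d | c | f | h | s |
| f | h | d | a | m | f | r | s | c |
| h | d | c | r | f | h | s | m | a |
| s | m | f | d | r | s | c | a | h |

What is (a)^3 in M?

s

a^1 = a
a^2 = a·a = r
a^3 = r·a = s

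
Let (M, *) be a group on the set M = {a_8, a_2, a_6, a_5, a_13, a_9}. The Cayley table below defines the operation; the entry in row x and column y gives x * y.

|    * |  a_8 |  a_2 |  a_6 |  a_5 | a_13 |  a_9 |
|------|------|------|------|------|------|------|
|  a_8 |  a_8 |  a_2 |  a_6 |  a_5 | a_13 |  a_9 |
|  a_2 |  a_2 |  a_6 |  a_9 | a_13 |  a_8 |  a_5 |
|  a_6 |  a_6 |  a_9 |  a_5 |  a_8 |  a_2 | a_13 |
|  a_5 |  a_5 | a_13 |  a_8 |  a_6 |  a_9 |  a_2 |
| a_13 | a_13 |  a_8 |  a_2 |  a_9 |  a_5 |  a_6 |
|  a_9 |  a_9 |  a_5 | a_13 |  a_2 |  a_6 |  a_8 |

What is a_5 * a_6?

a_8

Read row a_5, column a_6: a_5 * a_6 = a_8.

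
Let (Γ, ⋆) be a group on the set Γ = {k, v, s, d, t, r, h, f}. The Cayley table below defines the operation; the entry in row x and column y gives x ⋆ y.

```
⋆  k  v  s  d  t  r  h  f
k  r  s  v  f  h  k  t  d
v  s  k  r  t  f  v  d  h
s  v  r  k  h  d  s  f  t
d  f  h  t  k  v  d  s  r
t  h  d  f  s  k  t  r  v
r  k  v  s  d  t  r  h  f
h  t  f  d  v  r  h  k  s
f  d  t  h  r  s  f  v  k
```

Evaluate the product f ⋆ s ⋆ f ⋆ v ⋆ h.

h

f ⋆ s = h
h ⋆ f = s
s ⋆ v = r
r ⋆ h = h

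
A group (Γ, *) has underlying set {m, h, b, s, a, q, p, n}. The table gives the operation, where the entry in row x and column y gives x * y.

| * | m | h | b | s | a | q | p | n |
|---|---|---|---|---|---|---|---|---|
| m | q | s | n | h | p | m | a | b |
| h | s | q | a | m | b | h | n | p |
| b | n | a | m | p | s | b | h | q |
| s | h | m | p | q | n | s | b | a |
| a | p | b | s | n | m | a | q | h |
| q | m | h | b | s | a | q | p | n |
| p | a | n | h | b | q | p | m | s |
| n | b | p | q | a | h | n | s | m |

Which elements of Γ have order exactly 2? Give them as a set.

Identity is q. Compute the order of each non-identity element by repeated multiplication:
  m: m → q  (order 2)
  h: h → q  (order 2)
  b: b → m → n → q  (order 4)
  s: s → q  (order 2)
  a: a → m → p → q  (order 4)
  p: p → m → a → q  (order 4)
  n: n → m → b → q  (order 4)
Elements of order 2: {h, m, s}.

{h, m, s}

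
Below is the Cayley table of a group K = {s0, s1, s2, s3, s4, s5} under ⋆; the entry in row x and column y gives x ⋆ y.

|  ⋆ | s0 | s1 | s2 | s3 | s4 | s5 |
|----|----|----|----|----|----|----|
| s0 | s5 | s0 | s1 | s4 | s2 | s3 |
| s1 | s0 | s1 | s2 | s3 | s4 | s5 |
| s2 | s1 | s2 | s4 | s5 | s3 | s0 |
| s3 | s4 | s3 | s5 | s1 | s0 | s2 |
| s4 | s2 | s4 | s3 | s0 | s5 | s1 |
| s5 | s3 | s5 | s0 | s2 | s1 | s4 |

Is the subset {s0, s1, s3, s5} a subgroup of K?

s0 ⋆ s3 = s4, which is not in {s0, s1, s3, s5}.
The subset is not closed under ⋆, so it is not a subgroup.

No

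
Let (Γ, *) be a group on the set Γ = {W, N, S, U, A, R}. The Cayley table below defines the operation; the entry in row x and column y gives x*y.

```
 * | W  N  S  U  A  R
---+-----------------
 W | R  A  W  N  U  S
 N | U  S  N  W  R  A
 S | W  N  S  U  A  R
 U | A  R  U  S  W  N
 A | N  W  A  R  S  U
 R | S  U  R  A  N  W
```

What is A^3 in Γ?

A^1 = A
A^2 = A*A = S
A^3 = S*A = A

A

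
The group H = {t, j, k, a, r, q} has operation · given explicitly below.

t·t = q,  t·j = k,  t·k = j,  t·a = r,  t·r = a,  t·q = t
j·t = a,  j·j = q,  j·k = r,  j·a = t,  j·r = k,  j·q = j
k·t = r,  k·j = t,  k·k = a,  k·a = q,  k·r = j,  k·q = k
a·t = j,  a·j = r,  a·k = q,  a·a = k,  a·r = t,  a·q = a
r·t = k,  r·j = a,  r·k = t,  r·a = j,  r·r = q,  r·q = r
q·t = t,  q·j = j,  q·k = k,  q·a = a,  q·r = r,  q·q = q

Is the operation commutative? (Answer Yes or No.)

k·r = j but r·k = t.
Since k and r do not commute, H is not abelian.

No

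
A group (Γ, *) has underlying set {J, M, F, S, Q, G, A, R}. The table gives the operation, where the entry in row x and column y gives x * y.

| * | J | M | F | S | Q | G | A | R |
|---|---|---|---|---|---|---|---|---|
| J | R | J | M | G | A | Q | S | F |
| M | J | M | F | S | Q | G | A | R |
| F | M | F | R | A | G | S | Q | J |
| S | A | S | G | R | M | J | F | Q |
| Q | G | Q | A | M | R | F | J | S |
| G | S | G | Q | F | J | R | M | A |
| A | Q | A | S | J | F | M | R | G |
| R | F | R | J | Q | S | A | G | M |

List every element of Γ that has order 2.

Identity is M. Compute the order of each non-identity element by repeated multiplication:
  J: J → R → F → M  (order 4)
  F: F → R → J → M  (order 4)
  S: S → R → Q → M  (order 4)
  Q: Q → R → S → M  (order 4)
  G: G → R → A → M  (order 4)
  A: A → R → G → M  (order 4)
  R: R → M  (order 2)
Elements of order 2: {R}.

{R}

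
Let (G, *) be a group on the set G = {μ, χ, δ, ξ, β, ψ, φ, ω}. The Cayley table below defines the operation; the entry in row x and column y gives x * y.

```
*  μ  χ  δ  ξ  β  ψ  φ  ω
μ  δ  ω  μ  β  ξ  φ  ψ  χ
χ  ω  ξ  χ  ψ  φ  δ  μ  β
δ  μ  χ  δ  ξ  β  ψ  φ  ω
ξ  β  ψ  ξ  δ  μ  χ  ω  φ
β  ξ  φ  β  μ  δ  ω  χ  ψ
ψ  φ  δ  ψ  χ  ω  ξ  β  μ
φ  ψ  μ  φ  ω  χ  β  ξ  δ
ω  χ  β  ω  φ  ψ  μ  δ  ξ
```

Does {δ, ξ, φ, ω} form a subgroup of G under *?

{δ, ξ, φ, ω} contains the identity δ.
Checking products: every product of two elements of {δ, ξ, φ, ω} (read from the table) lies in {δ, ξ, φ, ω}, so the set is closed.
In a finite group, a nonempty closed subset is a subgroup. So {δ, ξ, φ, ω} ≤ G.
(Structurally, G here is isomorphic to Z_2 x Z_4.)

Yes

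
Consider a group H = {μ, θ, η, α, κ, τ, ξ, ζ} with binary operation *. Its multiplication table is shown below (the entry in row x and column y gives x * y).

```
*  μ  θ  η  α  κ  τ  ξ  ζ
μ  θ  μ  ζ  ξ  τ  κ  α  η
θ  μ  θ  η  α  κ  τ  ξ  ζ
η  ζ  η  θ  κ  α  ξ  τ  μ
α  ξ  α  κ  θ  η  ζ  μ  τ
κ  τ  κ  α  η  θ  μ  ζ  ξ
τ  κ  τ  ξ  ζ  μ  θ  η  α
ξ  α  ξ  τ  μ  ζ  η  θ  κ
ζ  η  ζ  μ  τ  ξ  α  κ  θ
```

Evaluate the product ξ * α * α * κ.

ξ * α = μ
μ * α = ξ
ξ * κ = ζ

ζ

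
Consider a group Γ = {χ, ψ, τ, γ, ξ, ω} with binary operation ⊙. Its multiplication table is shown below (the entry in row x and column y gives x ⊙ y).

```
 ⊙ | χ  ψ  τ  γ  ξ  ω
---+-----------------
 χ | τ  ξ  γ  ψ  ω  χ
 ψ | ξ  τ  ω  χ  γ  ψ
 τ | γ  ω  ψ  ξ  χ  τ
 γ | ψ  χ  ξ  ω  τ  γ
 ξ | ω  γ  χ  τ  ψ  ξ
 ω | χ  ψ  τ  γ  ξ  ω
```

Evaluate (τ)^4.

τ^1 = τ
τ^2 = τ ⊙ τ = ψ
τ^3 = ψ ⊙ τ = ω
τ^4 = ω ⊙ τ = τ
(Structurally, Γ here is isomorphic to the cyclic group Z_6.)

τ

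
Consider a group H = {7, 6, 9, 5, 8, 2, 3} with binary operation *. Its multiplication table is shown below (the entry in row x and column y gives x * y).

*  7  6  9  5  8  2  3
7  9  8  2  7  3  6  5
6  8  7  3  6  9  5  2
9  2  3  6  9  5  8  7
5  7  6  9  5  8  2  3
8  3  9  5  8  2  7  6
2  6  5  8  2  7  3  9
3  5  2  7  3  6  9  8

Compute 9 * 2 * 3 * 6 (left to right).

7

9 * 2 = 8
8 * 3 = 6
6 * 6 = 7
(Structurally, H here is isomorphic to the cyclic group Z_7.)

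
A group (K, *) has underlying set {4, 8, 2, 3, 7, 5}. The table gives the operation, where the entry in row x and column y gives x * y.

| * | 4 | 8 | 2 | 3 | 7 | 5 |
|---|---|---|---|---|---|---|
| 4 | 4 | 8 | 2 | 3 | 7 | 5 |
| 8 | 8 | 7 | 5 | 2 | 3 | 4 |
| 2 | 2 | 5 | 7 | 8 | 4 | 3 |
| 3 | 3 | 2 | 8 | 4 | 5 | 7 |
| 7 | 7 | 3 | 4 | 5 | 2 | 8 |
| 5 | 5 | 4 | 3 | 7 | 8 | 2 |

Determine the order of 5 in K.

6

The identity element is 4 (its row matches the header).
5^1 = 5
5^2 = 5 * 5 = 2
5^3 = 2 * 5 = 3
5^4 = 3 * 5 = 7
5^5 = 7 * 5 = 8
5^6 = 8 * 5 = 4
The first power of 5 equal to the identity is 5^6, so ord(5) = 6.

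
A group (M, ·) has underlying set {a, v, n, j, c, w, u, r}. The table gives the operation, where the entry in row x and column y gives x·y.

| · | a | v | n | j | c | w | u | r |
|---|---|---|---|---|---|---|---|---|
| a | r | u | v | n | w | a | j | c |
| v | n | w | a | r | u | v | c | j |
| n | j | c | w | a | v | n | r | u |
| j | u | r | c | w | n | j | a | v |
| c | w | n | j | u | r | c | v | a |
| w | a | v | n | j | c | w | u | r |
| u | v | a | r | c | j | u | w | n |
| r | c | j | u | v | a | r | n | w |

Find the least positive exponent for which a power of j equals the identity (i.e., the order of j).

2

The identity element is w (its row matches the header).
j^1 = j
j^2 = j·j = w
The first power of j equal to the identity is j^2, so ord(j) = 2.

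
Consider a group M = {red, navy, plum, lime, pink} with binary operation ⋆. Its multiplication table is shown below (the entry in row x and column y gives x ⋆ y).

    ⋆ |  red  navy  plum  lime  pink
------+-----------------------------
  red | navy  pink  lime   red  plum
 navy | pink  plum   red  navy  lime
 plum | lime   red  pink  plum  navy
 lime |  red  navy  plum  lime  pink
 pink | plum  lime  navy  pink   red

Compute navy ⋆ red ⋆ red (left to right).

navy ⋆ red = pink
pink ⋆ red = plum

plum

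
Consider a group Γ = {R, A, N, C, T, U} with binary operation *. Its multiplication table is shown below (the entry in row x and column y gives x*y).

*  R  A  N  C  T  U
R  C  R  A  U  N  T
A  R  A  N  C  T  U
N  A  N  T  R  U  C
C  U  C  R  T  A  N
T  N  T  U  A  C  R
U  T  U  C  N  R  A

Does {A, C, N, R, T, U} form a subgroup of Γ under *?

{A, C, N, R, T, U} contains the identity A.
Checking products: every product of two elements of {A, C, N, R, T, U} (read from the table) lies in {A, C, N, R, T, U}, so the set is closed.
In a finite group, a nonempty closed subset is a subgroup. So {A, C, N, R, T, U} ≤ Γ.

Yes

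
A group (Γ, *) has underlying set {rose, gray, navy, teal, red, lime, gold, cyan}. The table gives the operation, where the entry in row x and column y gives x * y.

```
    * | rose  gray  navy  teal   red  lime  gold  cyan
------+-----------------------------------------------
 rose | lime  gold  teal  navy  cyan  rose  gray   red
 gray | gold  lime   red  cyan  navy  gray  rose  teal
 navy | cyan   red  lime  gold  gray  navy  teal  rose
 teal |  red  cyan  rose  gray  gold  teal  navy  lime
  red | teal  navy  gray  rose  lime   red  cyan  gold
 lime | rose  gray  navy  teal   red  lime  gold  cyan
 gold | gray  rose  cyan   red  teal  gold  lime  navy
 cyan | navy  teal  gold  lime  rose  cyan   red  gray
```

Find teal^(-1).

First locate the identity: row lime matches the header, so lime is the identity.
Scan row teal for lime: teal * cyan = lime. Hence teal^(-1) = cyan.

cyan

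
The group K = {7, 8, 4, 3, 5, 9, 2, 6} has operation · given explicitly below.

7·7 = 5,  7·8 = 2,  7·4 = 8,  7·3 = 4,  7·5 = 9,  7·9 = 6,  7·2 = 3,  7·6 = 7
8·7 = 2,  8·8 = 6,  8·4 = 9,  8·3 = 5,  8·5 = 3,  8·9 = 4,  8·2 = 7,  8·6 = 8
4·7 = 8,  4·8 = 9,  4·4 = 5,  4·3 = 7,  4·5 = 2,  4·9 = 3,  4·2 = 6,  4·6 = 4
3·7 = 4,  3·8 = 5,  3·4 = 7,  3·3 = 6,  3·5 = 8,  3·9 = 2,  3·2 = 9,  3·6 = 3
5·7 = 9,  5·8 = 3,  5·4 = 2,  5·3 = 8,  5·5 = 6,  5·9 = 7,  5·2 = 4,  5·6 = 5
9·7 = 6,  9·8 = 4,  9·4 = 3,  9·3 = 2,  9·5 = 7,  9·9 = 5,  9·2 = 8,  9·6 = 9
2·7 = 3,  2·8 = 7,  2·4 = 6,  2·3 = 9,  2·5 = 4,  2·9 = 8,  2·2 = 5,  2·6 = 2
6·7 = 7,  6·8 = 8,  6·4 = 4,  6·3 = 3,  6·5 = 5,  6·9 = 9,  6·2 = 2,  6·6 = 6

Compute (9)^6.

9^1 = 9
9^2 = 9·9 = 5
9^3 = 5·9 = 7
9^4 = 7·9 = 6
9^5 = 6·9 = 9
9^6 = 9·9 = 5

5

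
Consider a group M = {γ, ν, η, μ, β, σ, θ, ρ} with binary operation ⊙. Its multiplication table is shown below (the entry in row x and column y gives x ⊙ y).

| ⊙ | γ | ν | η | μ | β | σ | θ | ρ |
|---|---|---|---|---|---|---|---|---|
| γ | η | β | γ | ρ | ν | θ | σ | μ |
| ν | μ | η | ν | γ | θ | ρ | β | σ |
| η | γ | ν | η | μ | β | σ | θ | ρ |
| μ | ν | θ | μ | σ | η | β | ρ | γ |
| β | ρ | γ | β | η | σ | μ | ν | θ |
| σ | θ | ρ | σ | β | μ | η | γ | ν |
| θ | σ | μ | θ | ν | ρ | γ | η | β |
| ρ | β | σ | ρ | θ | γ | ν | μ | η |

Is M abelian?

β ⊙ ν = γ but ν ⊙ β = θ.
Since β and ν do not commute, M is not abelian.

No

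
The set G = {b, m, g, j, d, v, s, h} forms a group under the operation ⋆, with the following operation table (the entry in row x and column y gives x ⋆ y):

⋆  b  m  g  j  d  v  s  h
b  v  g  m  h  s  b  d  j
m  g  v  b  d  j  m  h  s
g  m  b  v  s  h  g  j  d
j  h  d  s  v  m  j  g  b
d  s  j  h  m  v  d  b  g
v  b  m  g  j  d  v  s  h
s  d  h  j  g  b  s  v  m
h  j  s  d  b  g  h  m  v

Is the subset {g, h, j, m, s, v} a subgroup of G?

g ⋆ m = b, which is not in {g, h, j, m, s, v}.
The subset is not closed under ⋆, so it is not a subgroup.

No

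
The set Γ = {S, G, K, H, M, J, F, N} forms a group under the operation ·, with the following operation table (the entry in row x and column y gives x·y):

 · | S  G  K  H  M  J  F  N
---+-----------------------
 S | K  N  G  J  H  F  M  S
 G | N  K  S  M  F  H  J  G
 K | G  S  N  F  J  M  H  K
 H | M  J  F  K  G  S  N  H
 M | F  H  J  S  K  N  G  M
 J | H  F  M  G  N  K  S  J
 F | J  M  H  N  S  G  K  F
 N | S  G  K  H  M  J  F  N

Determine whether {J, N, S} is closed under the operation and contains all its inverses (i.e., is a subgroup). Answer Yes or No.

S·S = K, which is not in {J, N, S}.
The subset is not closed under ·, so it is not a subgroup.

No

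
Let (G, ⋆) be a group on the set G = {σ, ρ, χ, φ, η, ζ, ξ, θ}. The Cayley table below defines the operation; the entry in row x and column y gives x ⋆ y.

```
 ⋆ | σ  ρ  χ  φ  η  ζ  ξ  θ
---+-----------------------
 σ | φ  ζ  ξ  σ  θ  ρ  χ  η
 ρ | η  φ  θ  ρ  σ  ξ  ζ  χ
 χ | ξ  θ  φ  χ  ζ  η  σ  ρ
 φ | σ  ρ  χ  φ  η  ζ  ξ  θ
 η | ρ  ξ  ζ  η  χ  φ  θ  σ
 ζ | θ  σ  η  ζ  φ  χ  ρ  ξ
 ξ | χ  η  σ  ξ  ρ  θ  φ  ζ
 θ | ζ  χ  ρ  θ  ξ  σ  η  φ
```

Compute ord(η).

The identity element is φ (its row matches the header).
η^1 = η
η^2 = η ⋆ η = χ
η^3 = χ ⋆ η = ζ
η^4 = ζ ⋆ η = φ
The first power of η equal to the identity is η^4, so ord(η) = 4.

4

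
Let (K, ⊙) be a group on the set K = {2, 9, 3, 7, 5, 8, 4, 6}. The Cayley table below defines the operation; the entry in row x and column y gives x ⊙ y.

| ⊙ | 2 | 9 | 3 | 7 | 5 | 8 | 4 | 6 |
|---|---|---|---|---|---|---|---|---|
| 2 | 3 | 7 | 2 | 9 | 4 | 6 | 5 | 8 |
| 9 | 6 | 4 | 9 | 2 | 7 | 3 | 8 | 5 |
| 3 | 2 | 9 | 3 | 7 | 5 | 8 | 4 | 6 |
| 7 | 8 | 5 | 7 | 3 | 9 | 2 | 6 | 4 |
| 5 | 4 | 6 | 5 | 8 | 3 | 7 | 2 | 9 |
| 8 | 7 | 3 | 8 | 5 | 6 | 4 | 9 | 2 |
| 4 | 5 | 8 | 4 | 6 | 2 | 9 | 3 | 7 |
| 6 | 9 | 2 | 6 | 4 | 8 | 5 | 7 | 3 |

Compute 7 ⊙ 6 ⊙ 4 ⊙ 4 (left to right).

4

7 ⊙ 6 = 4
4 ⊙ 4 = 3
3 ⊙ 4 = 4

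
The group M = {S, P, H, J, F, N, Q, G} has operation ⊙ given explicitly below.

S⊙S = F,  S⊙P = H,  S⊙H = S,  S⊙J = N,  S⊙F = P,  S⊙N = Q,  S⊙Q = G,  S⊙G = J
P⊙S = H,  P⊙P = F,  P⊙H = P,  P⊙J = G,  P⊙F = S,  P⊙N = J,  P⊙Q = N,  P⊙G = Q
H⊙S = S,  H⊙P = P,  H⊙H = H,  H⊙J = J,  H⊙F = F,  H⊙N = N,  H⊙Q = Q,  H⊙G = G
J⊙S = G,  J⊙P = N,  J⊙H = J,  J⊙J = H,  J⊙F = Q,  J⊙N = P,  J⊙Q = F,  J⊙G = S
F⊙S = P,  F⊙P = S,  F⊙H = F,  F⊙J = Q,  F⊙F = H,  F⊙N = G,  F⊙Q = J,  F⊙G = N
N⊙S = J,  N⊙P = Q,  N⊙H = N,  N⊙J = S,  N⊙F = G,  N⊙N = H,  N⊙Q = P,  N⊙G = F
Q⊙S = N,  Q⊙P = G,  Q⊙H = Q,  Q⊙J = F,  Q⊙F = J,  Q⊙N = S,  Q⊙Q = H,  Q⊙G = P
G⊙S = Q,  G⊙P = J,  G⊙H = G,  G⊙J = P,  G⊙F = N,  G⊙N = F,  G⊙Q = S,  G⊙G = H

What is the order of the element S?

The identity element is H (its row matches the header).
S^1 = S
S^2 = S ⊙ S = F
S^3 = F ⊙ S = P
S^4 = P ⊙ S = H
The first power of S equal to the identity is S^4, so ord(S) = 4.
(Structurally, M here is isomorphic to the dihedral group D_4.)

4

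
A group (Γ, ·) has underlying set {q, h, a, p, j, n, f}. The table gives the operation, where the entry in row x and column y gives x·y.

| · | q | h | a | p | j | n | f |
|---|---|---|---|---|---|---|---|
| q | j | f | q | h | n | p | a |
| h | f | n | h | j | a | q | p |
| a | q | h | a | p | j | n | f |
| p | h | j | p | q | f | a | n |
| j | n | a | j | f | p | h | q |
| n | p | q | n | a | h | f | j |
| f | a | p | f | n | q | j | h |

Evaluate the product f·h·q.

f·h = p
p·q = h

h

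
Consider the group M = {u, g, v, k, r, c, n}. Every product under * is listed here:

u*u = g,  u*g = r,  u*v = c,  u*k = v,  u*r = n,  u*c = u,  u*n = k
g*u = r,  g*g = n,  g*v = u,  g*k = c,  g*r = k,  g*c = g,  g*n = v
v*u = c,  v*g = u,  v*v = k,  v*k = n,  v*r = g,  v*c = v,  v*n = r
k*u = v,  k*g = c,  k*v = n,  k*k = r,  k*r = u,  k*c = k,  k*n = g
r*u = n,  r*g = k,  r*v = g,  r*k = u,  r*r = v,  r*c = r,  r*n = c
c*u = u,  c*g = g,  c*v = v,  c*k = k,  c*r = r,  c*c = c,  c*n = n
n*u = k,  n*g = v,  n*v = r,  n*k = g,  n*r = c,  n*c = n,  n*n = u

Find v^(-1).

u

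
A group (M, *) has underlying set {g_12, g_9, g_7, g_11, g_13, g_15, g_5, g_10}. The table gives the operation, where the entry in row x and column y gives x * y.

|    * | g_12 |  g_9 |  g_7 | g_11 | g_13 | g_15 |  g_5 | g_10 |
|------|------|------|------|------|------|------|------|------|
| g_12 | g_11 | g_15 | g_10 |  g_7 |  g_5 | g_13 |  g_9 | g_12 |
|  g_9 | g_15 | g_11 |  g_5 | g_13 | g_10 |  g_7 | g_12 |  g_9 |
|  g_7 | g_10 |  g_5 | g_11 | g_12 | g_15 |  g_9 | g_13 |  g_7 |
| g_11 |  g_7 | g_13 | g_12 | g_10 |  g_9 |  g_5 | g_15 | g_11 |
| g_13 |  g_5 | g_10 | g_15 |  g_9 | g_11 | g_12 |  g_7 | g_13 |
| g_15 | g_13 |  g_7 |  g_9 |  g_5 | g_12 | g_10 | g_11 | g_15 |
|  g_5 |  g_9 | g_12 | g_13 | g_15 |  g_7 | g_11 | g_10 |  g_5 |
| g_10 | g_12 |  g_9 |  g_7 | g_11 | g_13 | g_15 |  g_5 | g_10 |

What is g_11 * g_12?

g_7

Read row g_11, column g_12: g_11 * g_12 = g_7.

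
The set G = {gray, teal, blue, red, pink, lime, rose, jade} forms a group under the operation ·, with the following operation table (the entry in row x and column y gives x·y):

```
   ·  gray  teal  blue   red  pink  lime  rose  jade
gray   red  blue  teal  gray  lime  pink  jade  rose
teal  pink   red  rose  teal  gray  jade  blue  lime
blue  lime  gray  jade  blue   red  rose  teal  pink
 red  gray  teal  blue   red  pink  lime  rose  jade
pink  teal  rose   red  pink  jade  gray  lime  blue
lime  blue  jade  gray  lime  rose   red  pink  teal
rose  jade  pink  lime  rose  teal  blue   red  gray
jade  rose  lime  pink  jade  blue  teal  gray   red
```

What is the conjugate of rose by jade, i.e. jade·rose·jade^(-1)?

rose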